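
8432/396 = 21  +  29/99=21.29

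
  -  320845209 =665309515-986154724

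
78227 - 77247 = 980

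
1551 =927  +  624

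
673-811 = -138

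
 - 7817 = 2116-9933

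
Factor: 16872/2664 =3^(- 1 )*19^1=19/3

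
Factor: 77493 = 3^1 *13^1*1987^1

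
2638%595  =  258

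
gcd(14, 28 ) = 14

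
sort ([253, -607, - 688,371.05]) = [ - 688,-607, 253,371.05 ]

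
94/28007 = 94/28007 = 0.00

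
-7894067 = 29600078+-37494145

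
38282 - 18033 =20249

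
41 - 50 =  - 9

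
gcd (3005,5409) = 601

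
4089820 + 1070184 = 5160004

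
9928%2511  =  2395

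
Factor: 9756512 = 2^5*509^1*599^1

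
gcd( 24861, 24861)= 24861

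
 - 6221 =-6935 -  - 714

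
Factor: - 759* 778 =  - 2^1*3^1*11^1*23^1 *389^1= -590502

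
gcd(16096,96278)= 2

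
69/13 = 69/13= 5.31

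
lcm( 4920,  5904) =29520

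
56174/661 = 84+650/661=84.98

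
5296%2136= 1024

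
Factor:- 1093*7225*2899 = - 22893185575  =  - 5^2* 13^1*17^2*223^1 * 1093^1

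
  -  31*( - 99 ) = 3069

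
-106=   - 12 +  - 94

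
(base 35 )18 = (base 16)2b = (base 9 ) 47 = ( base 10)43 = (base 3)1121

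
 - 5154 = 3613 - 8767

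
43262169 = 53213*813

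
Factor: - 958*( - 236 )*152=34365376 =2^6*19^1*59^1 * 479^1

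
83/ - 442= - 83/442=- 0.19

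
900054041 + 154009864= 1054063905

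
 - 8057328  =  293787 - 8351115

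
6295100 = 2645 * 2380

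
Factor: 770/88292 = 2^( - 1)*5^1*7^1*11^1 *22073^( - 1) = 385/44146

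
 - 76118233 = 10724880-86843113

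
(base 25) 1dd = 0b1111000011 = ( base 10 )963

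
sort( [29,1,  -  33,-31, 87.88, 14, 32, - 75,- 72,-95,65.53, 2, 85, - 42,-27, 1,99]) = [ - 95, - 75, - 72, -42, - 33 , - 31, - 27,1, 1,2, 14 , 29, 32,65.53, 85, 87.88, 99 ] 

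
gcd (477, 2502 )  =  9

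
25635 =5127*5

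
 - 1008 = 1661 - 2669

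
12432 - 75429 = - 62997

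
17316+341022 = 358338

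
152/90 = 76/45 = 1.69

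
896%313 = 270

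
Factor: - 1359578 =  - 2^1*11^1*29^1 * 2131^1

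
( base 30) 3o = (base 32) 3i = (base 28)42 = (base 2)1110010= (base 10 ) 114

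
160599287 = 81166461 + 79432826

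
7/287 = 1/41 = 0.02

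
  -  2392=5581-7973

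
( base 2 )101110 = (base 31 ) 1F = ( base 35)1b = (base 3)1201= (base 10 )46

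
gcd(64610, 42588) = 182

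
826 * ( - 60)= - 49560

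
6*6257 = 37542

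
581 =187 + 394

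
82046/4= 20511 + 1/2 = 20511.50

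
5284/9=5284/9 = 587.11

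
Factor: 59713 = 211^1*283^1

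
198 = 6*33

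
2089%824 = 441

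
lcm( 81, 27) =81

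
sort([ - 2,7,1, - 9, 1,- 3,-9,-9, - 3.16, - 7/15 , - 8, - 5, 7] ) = [ - 9, - 9, - 9, - 8, - 5, - 3.16,-3, - 2, - 7/15,  1, 1,7, 7] 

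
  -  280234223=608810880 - 889045103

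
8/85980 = 2/21495 = 0.00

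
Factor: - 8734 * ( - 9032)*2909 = 229477884592 = 2^4*11^1*397^1*1129^1 * 2909^1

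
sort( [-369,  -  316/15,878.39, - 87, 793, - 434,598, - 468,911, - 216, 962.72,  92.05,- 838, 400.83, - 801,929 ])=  [ - 838, - 801 , - 468, - 434, - 369, - 216, - 87, - 316/15, 92.05,400.83, 598,793, 878.39 , 911, 929,962.72]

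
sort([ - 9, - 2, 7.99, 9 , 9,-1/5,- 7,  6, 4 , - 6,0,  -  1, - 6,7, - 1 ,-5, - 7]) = [ - 9, - 7, - 7, -6,- 6,-5 , - 2, - 1, - 1,  -  1/5,0,4,6,  7  ,  7.99,  9,9]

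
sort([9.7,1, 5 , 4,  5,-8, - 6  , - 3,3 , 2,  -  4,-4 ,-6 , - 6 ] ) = [- 8,-6, - 6, - 6, - 4, - 4, - 3, 1,2,3 , 4,5 , 5,9.7 ] 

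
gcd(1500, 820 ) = 20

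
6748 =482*14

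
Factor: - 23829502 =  - 2^1*11914751^1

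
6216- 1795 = 4421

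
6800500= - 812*( - 8375)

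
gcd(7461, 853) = 1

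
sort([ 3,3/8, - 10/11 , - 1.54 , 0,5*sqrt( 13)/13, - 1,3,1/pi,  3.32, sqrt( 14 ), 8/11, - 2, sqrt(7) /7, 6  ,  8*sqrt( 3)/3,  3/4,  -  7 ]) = [ - 7, - 2, - 1.54 , - 1, - 10/11 , 0,1/pi,  3/8,sqrt(7)/7,8/11,3/4, 5*sqrt(13 )/13, 3,3 , 3.32,  sqrt( 14 ),  8*sqrt(3) /3, 6] 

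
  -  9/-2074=9/2074 = 0.00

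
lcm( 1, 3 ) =3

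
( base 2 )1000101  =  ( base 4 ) 1011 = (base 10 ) 69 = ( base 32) 25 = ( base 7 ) 126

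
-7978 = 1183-9161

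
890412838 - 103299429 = 787113409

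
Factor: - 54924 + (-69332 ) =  -2^5*11^1*353^1 = -  124256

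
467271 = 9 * 51919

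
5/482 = 5/482 = 0.01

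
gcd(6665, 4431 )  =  1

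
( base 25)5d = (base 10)138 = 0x8A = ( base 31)4e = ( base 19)75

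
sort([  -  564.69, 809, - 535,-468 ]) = [-564.69, - 535,-468, 809]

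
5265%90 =45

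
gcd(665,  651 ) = 7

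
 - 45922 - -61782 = 15860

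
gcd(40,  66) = 2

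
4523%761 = 718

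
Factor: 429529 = 429529^1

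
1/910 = 1/910= 0.00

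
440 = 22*20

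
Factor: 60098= 2^1*151^1 * 199^1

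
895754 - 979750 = - 83996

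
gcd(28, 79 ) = 1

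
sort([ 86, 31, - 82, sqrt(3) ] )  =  [ - 82, sqrt (3),31, 86]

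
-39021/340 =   -  115 +79/340  =  - 114.77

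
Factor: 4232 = 2^3*23^2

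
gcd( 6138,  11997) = 279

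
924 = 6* 154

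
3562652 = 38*93754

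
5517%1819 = 60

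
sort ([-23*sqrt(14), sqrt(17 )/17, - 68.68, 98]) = [ -23*sqrt( 14), - 68.68,sqrt(17 )/17,98]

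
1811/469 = 3 + 404/469 = 3.86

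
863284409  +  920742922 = 1784027331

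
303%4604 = 303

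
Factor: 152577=3^3 * 5651^1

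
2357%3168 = 2357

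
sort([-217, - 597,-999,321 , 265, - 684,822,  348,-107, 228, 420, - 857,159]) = [ - 999, - 857, - 684, - 597, - 217, - 107,159, 228,265, 321, 348, 420,822 ]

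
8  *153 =1224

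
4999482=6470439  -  1470957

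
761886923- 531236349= 230650574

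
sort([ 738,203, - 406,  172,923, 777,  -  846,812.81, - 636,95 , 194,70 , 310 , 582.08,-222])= [  -  846, - 636 ,-406, - 222,70 , 95,172,194,203,310,582.08, 738,777, 812.81,  923]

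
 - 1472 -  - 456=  - 1016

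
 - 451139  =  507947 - 959086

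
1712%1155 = 557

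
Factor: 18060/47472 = 2^(  -  2)*5^1*7^1*23^(  -  1)= 35/92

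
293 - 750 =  - 457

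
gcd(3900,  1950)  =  1950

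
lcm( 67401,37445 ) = 337005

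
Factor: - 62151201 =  - 3^2*7^1*17^1*58031^1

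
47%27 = 20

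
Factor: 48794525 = 5^2 * 13^2*11549^1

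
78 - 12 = 66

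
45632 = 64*713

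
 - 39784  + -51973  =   - 91757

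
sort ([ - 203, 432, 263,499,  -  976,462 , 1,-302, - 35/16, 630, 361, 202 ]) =[-976,-302,-203,  -  35/16,1, 202,263, 361,432, 462, 499, 630]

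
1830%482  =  384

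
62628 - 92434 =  - 29806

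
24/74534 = 12/37267=0.00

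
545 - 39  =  506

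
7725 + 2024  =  9749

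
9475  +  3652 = 13127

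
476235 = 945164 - 468929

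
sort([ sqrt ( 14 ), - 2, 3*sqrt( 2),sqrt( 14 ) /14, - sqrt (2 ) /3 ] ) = [ - 2, - sqrt( 2 )/3, sqrt( 14 ) /14,sqrt( 14),3*sqrt ( 2)] 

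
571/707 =571/707 = 0.81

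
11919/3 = 3973 = 3973.00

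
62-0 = 62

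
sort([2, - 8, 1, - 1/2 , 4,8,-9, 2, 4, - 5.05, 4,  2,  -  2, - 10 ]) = [ - 10, - 9, - 8,-5.05, - 2, - 1/2, 1, 2, 2,2, 4, 4, 4,8] 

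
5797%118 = 15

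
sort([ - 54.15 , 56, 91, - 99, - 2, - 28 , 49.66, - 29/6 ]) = [ - 99 , - 54.15,-28,-29/6, - 2,49.66 , 56, 91]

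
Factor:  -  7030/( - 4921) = 2^1*5^1*7^( - 1) = 10/7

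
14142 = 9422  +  4720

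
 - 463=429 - 892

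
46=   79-33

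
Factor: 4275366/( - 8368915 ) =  - 2^1*3^1*5^( - 1 )*31^( - 1 )*53993^( - 1)*712561^1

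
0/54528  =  0  =  0.00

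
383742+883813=1267555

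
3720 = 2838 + 882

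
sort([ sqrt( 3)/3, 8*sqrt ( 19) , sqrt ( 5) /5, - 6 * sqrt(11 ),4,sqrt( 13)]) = [ - 6*sqrt( 11 ), sqrt( 5)/5,sqrt(3)/3,  sqrt (13 ),4,8 * sqrt( 19) ] 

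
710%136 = 30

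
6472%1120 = 872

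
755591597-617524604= 138066993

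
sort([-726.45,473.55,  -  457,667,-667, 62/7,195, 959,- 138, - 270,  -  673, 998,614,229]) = [ - 726.45,-673, - 667, - 457, - 270, - 138, 62/7 , 195, 229,473.55,  614,667, 959,998]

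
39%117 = 39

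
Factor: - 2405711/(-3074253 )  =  343673/439179 = 3^ (-1)*11^1*  13^(-1) * 157^1*199^1 * 11261^(-1 ) 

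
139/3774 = 139/3774 = 0.04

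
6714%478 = 22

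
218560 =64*3415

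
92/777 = 92/777 = 0.12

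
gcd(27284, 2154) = 718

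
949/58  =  949/58 = 16.36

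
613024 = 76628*8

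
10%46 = 10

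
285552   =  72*3966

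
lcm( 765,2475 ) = 42075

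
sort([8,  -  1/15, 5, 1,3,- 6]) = [ - 6, - 1/15,1,  3 , 5 , 8]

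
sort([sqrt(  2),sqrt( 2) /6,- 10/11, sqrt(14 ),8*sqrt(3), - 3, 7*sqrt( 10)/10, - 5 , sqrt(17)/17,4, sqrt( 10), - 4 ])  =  [ - 5, - 4, - 3, - 10/11, sqrt( 2) /6,sqrt ( 17)/17, sqrt ( 2),7 * sqrt( 10)/10 , sqrt(10 ),sqrt(14),4, 8 * sqrt(3) ] 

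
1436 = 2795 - 1359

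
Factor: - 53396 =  - 2^2*7^1*1907^1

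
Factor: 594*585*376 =2^4*3^5*5^1* 11^1*13^1*47^1 = 130656240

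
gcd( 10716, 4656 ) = 12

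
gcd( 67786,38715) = 1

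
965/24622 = 965/24622 = 0.04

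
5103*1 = 5103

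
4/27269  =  4/27269 = 0.00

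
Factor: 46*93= 4278= 2^1*3^1 * 23^1 * 31^1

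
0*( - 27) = 0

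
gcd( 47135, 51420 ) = 4285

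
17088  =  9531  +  7557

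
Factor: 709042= 2^1*19^1*47^1*397^1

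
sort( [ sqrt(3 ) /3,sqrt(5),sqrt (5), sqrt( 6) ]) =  [ sqrt( 3)/3 , sqrt(5 ), sqrt(5),sqrt( 6)]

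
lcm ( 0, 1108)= 0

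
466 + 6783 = 7249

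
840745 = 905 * 929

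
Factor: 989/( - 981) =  - 3^( - 2) * 23^1*43^1 * 109^( - 1)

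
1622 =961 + 661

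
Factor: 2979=3^2* 331^1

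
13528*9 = 121752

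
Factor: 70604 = 2^2 * 19^1*  929^1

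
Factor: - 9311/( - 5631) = 3^( - 1 )*1877^( - 1 )*9311^1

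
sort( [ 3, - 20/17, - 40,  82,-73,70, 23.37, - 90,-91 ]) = [ - 91,-90,  -  73 , - 40, - 20/17, 3,  23.37,70,82]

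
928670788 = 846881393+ 81789395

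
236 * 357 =84252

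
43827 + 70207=114034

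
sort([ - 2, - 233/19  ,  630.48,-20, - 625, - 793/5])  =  [ - 625, - 793/5, - 20,-233/19, - 2, 630.48 ]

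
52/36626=26/18313 = 0.00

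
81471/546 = 149 +3/14 = 149.21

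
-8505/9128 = -1 + 89/1304 = - 0.93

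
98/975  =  98/975 = 0.10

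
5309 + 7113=12422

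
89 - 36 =53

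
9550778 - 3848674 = 5702104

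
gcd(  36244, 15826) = 82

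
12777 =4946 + 7831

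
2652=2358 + 294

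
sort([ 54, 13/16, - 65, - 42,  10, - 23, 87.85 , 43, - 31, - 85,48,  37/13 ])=[ - 85, - 65, - 42, - 31, - 23,13/16,37/13,10, 43,48,54, 87.85 ]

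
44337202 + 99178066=143515268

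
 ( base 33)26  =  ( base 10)72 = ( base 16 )48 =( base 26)2K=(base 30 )2C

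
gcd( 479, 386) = 1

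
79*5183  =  409457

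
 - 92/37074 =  - 46/18537 = - 0.00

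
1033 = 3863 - 2830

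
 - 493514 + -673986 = -1167500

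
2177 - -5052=7229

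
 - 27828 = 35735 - 63563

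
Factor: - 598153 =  -587^1*1019^1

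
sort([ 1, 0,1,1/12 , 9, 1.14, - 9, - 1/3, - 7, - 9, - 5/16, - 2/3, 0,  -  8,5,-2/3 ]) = [ - 9, - 9,  -  8, - 7,- 2/3,-2/3, - 1/3, - 5/16,0, 0,1/12, 1,1, 1.14, 5, 9]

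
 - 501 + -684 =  - 1185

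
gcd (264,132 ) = 132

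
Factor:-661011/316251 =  - 997/477 = - 3^(-2)*53^(-1)*997^1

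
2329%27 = 7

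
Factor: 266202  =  2^1*3^2*23^1*643^1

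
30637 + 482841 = 513478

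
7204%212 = 208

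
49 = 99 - 50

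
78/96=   13/16 = 0.81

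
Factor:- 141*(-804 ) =2^2*3^2*47^1*67^1 =113364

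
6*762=4572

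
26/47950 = 13/23975= 0.00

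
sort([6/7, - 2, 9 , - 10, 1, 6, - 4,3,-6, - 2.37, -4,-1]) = [ - 10, - 6,-4,  -  4, - 2.37,-2, -1,6/7,  1,3,6,9]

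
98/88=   1 + 5/44 = 1.11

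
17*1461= 24837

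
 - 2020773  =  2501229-4522002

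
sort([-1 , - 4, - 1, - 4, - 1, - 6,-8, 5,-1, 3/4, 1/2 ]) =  [ -8, - 6, - 4, - 4,  -  1 , - 1, - 1, - 1, 1/2, 3/4,5 ]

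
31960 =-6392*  ( - 5 ) 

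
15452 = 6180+9272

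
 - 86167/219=-394+119/219 =- 393.46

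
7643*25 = 191075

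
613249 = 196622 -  - 416627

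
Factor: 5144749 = 5144749^1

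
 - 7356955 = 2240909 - 9597864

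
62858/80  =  31429/40   =  785.73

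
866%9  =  2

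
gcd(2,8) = 2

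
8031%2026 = 1953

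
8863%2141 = 299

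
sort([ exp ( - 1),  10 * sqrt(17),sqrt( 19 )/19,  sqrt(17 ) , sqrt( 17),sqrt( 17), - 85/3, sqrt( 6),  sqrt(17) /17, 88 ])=[ - 85/3,  sqrt( 19 )/19,sqrt( 17 )/17,exp(- 1),sqrt ( 6),sqrt(17),  sqrt (17 ),sqrt(17),10*sqrt ( 17),88]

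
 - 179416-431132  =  -610548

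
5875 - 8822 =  - 2947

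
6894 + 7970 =14864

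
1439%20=19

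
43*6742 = 289906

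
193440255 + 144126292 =337566547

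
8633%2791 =260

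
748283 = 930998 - 182715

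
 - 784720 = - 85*9232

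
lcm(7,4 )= 28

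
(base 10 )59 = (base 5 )214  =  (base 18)35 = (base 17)38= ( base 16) 3b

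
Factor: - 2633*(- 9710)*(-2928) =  - 2^5 * 3^1*5^1*  61^1 * 971^1*2633^1 = -  74858507040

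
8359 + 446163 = 454522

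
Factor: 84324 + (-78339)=3^2*5^1 *7^1*19^1 = 5985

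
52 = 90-38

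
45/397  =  45/397 = 0.11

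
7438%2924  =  1590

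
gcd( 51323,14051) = 1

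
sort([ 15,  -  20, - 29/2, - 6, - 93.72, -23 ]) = [ - 93.72, - 23, - 20, - 29/2, - 6,15 ]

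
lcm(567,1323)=3969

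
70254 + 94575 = 164829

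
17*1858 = 31586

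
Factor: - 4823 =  - 7^1*13^1  *53^1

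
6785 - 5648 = 1137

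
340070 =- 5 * ( - 68014 ) 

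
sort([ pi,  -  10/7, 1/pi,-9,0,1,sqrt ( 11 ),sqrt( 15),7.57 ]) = [  -  9, - 10/7, 0,1/pi,1,pi,sqrt( 11),sqrt(15 ) , 7.57 ]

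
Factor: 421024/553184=223^1 * 293^ ( - 1) = 223/293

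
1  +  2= 3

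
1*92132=92132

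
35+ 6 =41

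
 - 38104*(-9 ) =342936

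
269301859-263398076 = 5903783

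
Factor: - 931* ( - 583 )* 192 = 104212416 = 2^6*3^1*7^2*11^1*19^1*53^1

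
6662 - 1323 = 5339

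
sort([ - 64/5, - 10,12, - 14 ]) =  [ - 14, - 64/5, -10,12 ] 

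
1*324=324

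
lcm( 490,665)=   9310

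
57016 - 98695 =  - 41679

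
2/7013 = 2/7013 = 0.00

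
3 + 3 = 6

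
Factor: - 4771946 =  - 2^1 *283^1*8431^1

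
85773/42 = 28591/14 =2042.21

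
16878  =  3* 5626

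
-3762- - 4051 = 289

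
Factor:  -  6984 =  - 2^3*3^2*97^1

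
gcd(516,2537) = 43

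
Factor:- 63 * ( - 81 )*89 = 454167 =3^6*7^1*89^1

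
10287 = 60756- 50469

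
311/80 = 3 + 71/80=3.89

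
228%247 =228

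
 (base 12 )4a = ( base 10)58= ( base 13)46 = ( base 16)3a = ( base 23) 2C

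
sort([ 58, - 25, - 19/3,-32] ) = [ - 32, -25,-19/3,58 ]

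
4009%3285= 724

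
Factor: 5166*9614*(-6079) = -301919151996 = -2^2*3^2*7^1*11^1*19^1* 23^1*41^1*6079^1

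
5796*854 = 4949784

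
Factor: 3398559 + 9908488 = 13307047 =13^1*109^1*9391^1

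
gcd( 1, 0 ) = 1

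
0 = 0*63012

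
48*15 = 720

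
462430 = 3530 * 131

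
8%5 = 3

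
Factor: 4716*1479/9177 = 2^2*3^2*7^( - 1 ) * 17^1 *19^( - 1)*23^(-1)*29^1  *  131^1 = 2324988/3059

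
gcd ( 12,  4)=4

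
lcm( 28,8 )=56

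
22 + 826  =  848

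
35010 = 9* 3890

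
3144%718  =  272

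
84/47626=42/23813= 0.00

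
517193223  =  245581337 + 271611886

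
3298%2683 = 615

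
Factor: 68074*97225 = 6618494650 = 2^1*5^2*101^1*337^1*3889^1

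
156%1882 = 156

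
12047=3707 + 8340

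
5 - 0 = 5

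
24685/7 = 3526 + 3/7 = 3526.43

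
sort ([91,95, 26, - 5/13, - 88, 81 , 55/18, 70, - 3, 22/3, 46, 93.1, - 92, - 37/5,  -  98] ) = [ - 98, - 92, - 88, - 37/5,-3, - 5/13,55/18 , 22/3,26,46,70,81, 91,  93.1,95 ]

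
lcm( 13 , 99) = 1287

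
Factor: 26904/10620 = 38/15 =2^1*3^ (-1)*5^( - 1 ) * 19^1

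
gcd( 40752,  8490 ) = 1698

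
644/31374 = 46/2241 = 0.02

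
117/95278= 117/95278= 0.00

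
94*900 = 84600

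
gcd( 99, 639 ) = 9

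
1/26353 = 1/26353= 0.00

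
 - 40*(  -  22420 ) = 896800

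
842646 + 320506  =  1163152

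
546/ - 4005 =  - 1+1153/1335 =- 0.14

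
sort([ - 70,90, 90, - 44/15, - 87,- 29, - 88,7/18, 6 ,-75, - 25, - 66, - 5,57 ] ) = [ - 88, - 87 , - 75, - 70, - 66, - 29,  -  25, - 5, - 44/15, 7/18, 6,  57,90,90] 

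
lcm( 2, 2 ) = 2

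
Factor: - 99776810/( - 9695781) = 2^1 * 3^(-4)*5^1*  7^1*457^1* 3119^1 * 119701^( - 1)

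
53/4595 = 53/4595 = 0.01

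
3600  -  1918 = 1682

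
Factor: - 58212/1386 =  - 2^1*3^1*7^1= - 42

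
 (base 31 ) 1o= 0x37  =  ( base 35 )1K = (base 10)55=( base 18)31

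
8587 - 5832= 2755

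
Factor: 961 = 31^2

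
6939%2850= 1239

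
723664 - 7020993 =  - 6297329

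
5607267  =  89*63003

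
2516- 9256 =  - 6740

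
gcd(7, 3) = 1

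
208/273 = 16/21 = 0.76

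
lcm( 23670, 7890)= 23670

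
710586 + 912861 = 1623447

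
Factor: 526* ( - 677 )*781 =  - 2^1*11^1*71^1*263^1 * 677^1 = -278115662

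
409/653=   409/653 =0.63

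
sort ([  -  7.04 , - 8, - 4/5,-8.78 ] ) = [ - 8.78,-8, - 7.04, -4/5]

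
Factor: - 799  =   - 17^1*47^1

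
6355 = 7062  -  707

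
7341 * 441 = 3237381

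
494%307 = 187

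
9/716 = 9/716=0.01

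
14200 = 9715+4485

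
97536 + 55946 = 153482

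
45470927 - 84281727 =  - 38810800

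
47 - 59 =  - 12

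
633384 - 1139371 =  - 505987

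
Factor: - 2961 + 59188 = 56227= 59^1*953^1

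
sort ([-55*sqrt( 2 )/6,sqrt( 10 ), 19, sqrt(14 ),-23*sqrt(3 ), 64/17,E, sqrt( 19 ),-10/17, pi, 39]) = [-23*sqrt ( 3), - 55*sqrt( 2 ) /6,-10/17, E, pi, sqrt ( 10), sqrt(14), 64/17, sqrt( 19 ),19 , 39] 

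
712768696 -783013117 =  - 70244421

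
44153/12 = 44153/12 = 3679.42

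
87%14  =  3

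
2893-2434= 459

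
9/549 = 1/61  =  0.02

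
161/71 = 161/71 = 2.27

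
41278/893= 46 + 200/893=46.22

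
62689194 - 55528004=7161190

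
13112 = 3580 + 9532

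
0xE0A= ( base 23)6I6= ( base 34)33o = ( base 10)3594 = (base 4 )320022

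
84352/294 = 286+ 134/147 = 286.91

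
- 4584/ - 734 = 2292/367 = 6.25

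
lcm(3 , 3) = 3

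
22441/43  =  521 + 38/43 = 521.88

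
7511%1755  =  491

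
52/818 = 26/409 = 0.06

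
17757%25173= 17757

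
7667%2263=878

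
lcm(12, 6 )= 12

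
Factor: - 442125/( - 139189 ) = 3^3*5^3 * 131^1*181^( -1)*769^( - 1 ) 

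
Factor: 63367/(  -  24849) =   -  3^ ( - 2) * 11^ ( - 1)*251^(- 1)*63367^1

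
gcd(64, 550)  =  2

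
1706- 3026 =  - 1320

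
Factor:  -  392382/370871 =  - 2^1*3^2*21799^1*370871^( - 1)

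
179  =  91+88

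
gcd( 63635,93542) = 1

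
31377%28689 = 2688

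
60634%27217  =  6200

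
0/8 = 0 = 0.00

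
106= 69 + 37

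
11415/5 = 2283= 2283.00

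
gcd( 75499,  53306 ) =1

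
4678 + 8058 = 12736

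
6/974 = 3/487 =0.01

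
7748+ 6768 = 14516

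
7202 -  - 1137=8339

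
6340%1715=1195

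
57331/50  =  57331/50 = 1146.62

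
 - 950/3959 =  - 950/3959  =  - 0.24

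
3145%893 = 466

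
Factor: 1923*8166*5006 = 2^2 * 3^2*641^1 * 1361^1*2503^1 = 78610309308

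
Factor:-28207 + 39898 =3^3*433^1 = 11691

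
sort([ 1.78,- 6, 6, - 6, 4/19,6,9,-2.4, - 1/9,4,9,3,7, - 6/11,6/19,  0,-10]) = [ - 10, - 6, - 6, - 2.4,-6/11, - 1/9,0,4/19,6/19,1.78,3, 4, 6,6,7, 9,9]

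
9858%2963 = 969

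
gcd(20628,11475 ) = 27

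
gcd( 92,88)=4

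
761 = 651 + 110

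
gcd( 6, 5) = 1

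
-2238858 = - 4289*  522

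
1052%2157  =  1052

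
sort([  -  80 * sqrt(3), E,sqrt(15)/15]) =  [ - 80 * sqrt (3 ),sqrt(15)/15,E ] 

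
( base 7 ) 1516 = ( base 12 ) 421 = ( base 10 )601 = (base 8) 1131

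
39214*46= 1803844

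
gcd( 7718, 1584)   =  2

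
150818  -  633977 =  - 483159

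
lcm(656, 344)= 28208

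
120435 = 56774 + 63661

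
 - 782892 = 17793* ( - 44) 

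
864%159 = 69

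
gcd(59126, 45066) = 74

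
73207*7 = 512449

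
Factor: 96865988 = 2^2*313^1*77369^1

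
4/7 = 4/7=0.57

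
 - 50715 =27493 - 78208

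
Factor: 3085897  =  89^1 * 34673^1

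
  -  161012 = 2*(  -  80506 )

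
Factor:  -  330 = -2^1*3^1*5^1*11^1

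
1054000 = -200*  ( - 5270) 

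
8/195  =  8/195 = 0.04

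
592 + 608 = 1200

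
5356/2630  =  2678/1315=2.04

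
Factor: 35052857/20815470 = 2^(-1)*3^ ( - 2)*5^(-1 )*7^1*13^(-1)*61^1*103^1*797^1 * 17791^( - 1)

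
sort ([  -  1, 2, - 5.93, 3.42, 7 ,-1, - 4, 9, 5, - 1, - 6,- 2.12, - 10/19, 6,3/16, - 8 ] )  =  [-8, - 6,-5.93,-4, - 2.12 ,-1, - 1, - 1, - 10/19,3/16, 2, 3.42, 5, 6, 7,9]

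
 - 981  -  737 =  - 1718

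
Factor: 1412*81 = 2^2*3^4*353^1 = 114372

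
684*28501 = 19494684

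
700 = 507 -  - 193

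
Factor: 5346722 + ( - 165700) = 5181022 = 2^1*7^1*11^1 * 17^1*1979^1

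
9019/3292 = 9019/3292= 2.74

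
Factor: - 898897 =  - 898897^1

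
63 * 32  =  2016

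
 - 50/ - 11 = 50/11 = 4.55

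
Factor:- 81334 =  - 2^1*11^1* 3697^1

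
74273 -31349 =42924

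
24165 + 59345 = 83510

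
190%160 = 30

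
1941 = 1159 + 782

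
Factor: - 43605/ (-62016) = 2^( - 6)*3^2*5^1= 45/64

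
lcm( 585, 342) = 22230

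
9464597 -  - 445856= 9910453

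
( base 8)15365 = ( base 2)1101011110101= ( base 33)6B4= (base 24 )bnd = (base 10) 6901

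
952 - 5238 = -4286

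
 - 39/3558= - 1 + 1173/1186 = -0.01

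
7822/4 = 3911/2 = 1955.50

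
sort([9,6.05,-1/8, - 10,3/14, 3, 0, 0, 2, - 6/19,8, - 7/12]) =[ - 10, - 7/12 , - 6/19, - 1/8,0,0,3/14,2,3, 6.05,8, 9]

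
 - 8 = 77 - 85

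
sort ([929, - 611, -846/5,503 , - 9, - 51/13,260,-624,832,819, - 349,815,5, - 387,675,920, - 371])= [ - 624,-611, - 387, -371,-349, - 846/5,-9, - 51/13, 5 , 260,503,675 , 815,819,832, 920, 929]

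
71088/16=4443 = 4443.00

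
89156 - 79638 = 9518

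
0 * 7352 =0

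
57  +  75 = 132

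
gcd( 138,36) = 6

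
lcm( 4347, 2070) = 43470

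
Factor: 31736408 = 2^3*11^1 *43^1*8387^1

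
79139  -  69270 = 9869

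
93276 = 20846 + 72430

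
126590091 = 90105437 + 36484654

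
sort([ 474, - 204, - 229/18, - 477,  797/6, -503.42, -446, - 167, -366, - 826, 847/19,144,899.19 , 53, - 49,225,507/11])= [ - 826, - 503.42, - 477, - 446,  -  366, - 204,-167 , - 49, - 229/18,  847/19,507/11, 53,797/6, 144,  225,474, 899.19]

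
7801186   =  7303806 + 497380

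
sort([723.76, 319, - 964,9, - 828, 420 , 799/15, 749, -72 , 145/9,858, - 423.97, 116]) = [ - 964, - 828, - 423.97,-72, 9, 145/9, 799/15, 116,319, 420, 723.76, 749, 858 ] 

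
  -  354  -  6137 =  - 6491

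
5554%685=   74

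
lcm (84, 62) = 2604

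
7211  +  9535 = 16746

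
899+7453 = 8352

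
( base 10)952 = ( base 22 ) 1l6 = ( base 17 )350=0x3b8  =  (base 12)674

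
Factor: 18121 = 18121^1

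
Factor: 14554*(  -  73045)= - 1063096930 = -2^1*5^1*7^1 * 19^1*383^1*2087^1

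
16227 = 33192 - 16965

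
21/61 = 21/61 = 0.34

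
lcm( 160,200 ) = 800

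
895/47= 19+2/47 = 19.04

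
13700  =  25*548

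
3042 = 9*338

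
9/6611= 9/6611 =0.00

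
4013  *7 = 28091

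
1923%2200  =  1923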